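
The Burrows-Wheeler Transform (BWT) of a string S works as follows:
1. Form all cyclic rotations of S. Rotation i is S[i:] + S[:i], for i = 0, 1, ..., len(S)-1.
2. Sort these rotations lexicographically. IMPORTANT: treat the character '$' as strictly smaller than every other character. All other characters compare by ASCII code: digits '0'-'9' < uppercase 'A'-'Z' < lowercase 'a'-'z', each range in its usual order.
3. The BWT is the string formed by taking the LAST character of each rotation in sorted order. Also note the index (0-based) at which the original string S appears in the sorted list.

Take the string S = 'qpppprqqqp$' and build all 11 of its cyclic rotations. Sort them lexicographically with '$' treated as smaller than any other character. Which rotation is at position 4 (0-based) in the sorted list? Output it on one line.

All 11 rotations (rotation i = S[i:]+S[:i]):
  rot[0] = qpppprqqqp$
  rot[1] = pppprqqqp$q
  rot[2] = ppprqqqp$qp
  rot[3] = pprqqqp$qpp
  rot[4] = prqqqp$qppp
  rot[5] = rqqqp$qpppp
  rot[6] = qqqp$qppppr
  rot[7] = qqp$qpppprq
  rot[8] = qp$qpppprqq
  rot[9] = p$qpppprqqq
  rot[10] = $qpppprqqqp
Sorted (with $ < everything):
  sorted[0] = $qpppprqqqp
  sorted[1] = p$qpppprqqq
  sorted[2] = pppprqqqp$q
  sorted[3] = ppprqqqp$qp
  sorted[4] = pprqqqp$qpp
  sorted[5] = prqqqp$qppp
  sorted[6] = qp$qpppprqq
  sorted[7] = qpppprqqqp$
  sorted[8] = qqp$qpppprq
  sorted[9] = qqqp$qppppr
  sorted[10] = rqqqp$qpppp
sorted[4] = pprqqqp$qpp

Answer: pprqqqp$qpp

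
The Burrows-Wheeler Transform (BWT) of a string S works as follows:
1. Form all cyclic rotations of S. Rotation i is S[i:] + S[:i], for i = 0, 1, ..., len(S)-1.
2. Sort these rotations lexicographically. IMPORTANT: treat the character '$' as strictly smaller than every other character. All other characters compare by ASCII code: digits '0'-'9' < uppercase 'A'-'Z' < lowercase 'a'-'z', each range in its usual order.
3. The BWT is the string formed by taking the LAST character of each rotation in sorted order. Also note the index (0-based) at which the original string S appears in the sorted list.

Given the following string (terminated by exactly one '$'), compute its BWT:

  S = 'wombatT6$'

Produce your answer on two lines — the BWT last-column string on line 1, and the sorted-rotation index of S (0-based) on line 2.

All 9 rotations (rotation i = S[i:]+S[:i]):
  rot[0] = wombatT6$
  rot[1] = ombatT6$w
  rot[2] = mbatT6$wo
  rot[3] = batT6$wom
  rot[4] = atT6$womb
  rot[5] = tT6$womba
  rot[6] = T6$wombat
  rot[7] = 6$wombatT
  rot[8] = $wombatT6
Sorted (with $ < everything):
  sorted[0] = $wombatT6  (last char: '6')
  sorted[1] = 6$wombatT  (last char: 'T')
  sorted[2] = T6$wombat  (last char: 't')
  sorted[3] = atT6$womb  (last char: 'b')
  sorted[4] = batT6$wom  (last char: 'm')
  sorted[5] = mbatT6$wo  (last char: 'o')
  sorted[6] = ombatT6$w  (last char: 'w')
  sorted[7] = tT6$womba  (last char: 'a')
  sorted[8] = wombatT6$  (last char: '$')
Last column: 6Ttbmowa$
Original string S is at sorted index 8

Answer: 6Ttbmowa$
8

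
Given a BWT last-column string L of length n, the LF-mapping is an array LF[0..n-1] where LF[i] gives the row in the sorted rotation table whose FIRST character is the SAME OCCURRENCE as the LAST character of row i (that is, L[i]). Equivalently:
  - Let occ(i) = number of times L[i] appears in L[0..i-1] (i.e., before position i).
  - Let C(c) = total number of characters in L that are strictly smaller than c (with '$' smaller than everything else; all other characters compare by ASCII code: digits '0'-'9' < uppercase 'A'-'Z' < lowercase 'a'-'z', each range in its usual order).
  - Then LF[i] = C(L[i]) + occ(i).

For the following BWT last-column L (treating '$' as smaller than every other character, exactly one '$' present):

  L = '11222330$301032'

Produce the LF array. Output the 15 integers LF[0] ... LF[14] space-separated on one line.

Answer: 4 5 7 8 9 11 12 1 0 13 2 6 3 14 10

Derivation:
Char counts: '$':1, '0':3, '1':3, '2':4, '3':4
C (first-col start): C('$')=0, C('0')=1, C('1')=4, C('2')=7, C('3')=11
L[0]='1': occ=0, LF[0]=C('1')+0=4+0=4
L[1]='1': occ=1, LF[1]=C('1')+1=4+1=5
L[2]='2': occ=0, LF[2]=C('2')+0=7+0=7
L[3]='2': occ=1, LF[3]=C('2')+1=7+1=8
L[4]='2': occ=2, LF[4]=C('2')+2=7+2=9
L[5]='3': occ=0, LF[5]=C('3')+0=11+0=11
L[6]='3': occ=1, LF[6]=C('3')+1=11+1=12
L[7]='0': occ=0, LF[7]=C('0')+0=1+0=1
L[8]='$': occ=0, LF[8]=C('$')+0=0+0=0
L[9]='3': occ=2, LF[9]=C('3')+2=11+2=13
L[10]='0': occ=1, LF[10]=C('0')+1=1+1=2
L[11]='1': occ=2, LF[11]=C('1')+2=4+2=6
L[12]='0': occ=2, LF[12]=C('0')+2=1+2=3
L[13]='3': occ=3, LF[13]=C('3')+3=11+3=14
L[14]='2': occ=3, LF[14]=C('2')+3=7+3=10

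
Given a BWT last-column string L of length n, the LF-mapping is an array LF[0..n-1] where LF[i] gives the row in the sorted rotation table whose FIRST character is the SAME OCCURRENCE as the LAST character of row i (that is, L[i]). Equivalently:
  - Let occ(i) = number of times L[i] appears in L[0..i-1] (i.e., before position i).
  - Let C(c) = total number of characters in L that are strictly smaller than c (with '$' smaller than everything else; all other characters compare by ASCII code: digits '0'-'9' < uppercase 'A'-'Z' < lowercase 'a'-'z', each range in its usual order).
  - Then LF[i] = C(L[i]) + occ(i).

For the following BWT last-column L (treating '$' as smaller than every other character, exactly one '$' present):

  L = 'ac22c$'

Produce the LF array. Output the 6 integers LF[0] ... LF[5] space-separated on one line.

Char counts: '$':1, '2':2, 'a':1, 'c':2
C (first-col start): C('$')=0, C('2')=1, C('a')=3, C('c')=4
L[0]='a': occ=0, LF[0]=C('a')+0=3+0=3
L[1]='c': occ=0, LF[1]=C('c')+0=4+0=4
L[2]='2': occ=0, LF[2]=C('2')+0=1+0=1
L[3]='2': occ=1, LF[3]=C('2')+1=1+1=2
L[4]='c': occ=1, LF[4]=C('c')+1=4+1=5
L[5]='$': occ=0, LF[5]=C('$')+0=0+0=0

Answer: 3 4 1 2 5 0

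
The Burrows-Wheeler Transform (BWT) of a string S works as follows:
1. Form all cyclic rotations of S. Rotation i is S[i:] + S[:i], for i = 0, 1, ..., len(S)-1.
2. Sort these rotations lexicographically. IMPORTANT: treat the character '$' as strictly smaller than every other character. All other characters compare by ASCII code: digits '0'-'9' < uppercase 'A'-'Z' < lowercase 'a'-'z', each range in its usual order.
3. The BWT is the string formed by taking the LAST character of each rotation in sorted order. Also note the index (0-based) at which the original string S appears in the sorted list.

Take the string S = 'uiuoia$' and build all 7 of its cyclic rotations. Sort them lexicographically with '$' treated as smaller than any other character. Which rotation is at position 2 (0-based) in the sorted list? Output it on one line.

All 7 rotations (rotation i = S[i:]+S[:i]):
  rot[0] = uiuoia$
  rot[1] = iuoia$u
  rot[2] = uoia$ui
  rot[3] = oia$uiu
  rot[4] = ia$uiuo
  rot[5] = a$uiuoi
  rot[6] = $uiuoia
Sorted (with $ < everything):
  sorted[0] = $uiuoia
  sorted[1] = a$uiuoi
  sorted[2] = ia$uiuo
  sorted[3] = iuoia$u
  sorted[4] = oia$uiu
  sorted[5] = uiuoia$
  sorted[6] = uoia$ui
sorted[2] = ia$uiuo

Answer: ia$uiuo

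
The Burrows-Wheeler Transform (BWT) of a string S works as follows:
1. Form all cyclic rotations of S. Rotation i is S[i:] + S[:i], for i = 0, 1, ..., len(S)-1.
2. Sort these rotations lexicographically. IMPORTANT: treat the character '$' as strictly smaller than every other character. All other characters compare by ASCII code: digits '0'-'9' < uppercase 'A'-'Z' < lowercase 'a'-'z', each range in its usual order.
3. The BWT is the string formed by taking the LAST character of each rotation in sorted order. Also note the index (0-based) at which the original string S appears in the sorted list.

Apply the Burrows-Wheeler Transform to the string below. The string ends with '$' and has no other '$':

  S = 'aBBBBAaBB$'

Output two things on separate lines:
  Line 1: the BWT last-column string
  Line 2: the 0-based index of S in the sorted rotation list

All 10 rotations (rotation i = S[i:]+S[:i]):
  rot[0] = aBBBBAaBB$
  rot[1] = BBBBAaBB$a
  rot[2] = BBBAaBB$aB
  rot[3] = BBAaBB$aBB
  rot[4] = BAaBB$aBBB
  rot[5] = AaBB$aBBBB
  rot[6] = aBB$aBBBBA
  rot[7] = BB$aBBBBAa
  rot[8] = B$aBBBBAaB
  rot[9] = $aBBBBAaBB
Sorted (with $ < everything):
  sorted[0] = $aBBBBAaBB  (last char: 'B')
  sorted[1] = AaBB$aBBBB  (last char: 'B')
  sorted[2] = B$aBBBBAaB  (last char: 'B')
  sorted[3] = BAaBB$aBBB  (last char: 'B')
  sorted[4] = BB$aBBBBAa  (last char: 'a')
  sorted[5] = BBAaBB$aBB  (last char: 'B')
  sorted[6] = BBBAaBB$aB  (last char: 'B')
  sorted[7] = BBBBAaBB$a  (last char: 'a')
  sorted[8] = aBB$aBBBBA  (last char: 'A')
  sorted[9] = aBBBBAaBB$  (last char: '$')
Last column: BBBBaBBaA$
Original string S is at sorted index 9

Answer: BBBBaBBaA$
9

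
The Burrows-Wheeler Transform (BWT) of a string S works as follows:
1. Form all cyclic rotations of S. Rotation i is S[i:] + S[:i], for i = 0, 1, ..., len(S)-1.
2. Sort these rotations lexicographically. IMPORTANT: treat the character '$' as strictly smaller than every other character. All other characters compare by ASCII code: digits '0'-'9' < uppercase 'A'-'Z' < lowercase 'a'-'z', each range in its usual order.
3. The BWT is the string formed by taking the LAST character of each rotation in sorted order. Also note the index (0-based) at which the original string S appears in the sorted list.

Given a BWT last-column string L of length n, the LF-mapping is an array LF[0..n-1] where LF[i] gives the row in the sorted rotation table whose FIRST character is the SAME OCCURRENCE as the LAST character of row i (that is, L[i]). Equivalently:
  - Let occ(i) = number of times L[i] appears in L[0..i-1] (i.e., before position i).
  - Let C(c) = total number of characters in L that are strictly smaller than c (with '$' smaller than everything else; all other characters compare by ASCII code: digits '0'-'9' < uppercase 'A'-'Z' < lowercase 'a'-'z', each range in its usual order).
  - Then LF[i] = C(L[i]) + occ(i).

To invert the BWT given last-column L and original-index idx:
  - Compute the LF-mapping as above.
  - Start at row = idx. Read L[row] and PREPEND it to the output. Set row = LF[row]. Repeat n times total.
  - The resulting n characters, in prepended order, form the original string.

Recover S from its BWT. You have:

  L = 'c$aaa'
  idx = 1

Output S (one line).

Answer: aaac$

Derivation:
LF mapping: 4 0 1 2 3
Walk LF starting at row 1, prepending L[row]:
  step 1: row=1, L[1]='$', prepend. Next row=LF[1]=0
  step 2: row=0, L[0]='c', prepend. Next row=LF[0]=4
  step 3: row=4, L[4]='a', prepend. Next row=LF[4]=3
  step 4: row=3, L[3]='a', prepend. Next row=LF[3]=2
  step 5: row=2, L[2]='a', prepend. Next row=LF[2]=1
Reversed output: aaac$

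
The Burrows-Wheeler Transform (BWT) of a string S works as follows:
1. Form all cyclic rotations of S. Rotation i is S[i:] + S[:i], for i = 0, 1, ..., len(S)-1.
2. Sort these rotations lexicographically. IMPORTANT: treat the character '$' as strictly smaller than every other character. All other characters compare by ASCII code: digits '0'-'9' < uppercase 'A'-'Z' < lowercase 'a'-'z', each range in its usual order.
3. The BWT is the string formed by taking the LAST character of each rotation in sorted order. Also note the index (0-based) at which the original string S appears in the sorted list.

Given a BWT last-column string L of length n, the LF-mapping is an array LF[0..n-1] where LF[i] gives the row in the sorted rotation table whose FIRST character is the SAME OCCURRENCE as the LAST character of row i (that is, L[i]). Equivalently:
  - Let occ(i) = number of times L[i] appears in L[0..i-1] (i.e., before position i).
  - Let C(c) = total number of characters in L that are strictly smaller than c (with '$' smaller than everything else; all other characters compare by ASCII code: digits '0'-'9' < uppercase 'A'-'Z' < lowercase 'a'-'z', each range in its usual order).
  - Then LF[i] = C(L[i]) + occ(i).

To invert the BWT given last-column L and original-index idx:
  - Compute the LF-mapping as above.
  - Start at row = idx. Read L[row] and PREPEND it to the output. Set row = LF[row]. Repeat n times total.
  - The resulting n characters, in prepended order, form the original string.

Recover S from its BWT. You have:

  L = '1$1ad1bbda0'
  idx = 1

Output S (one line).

Answer: 0dbbad1a11$

Derivation:
LF mapping: 2 0 3 5 9 4 7 8 10 6 1
Walk LF starting at row 1, prepending L[row]:
  step 1: row=1, L[1]='$', prepend. Next row=LF[1]=0
  step 2: row=0, L[0]='1', prepend. Next row=LF[0]=2
  step 3: row=2, L[2]='1', prepend. Next row=LF[2]=3
  step 4: row=3, L[3]='a', prepend. Next row=LF[3]=5
  step 5: row=5, L[5]='1', prepend. Next row=LF[5]=4
  step 6: row=4, L[4]='d', prepend. Next row=LF[4]=9
  step 7: row=9, L[9]='a', prepend. Next row=LF[9]=6
  step 8: row=6, L[6]='b', prepend. Next row=LF[6]=7
  step 9: row=7, L[7]='b', prepend. Next row=LF[7]=8
  step 10: row=8, L[8]='d', prepend. Next row=LF[8]=10
  step 11: row=10, L[10]='0', prepend. Next row=LF[10]=1
Reversed output: 0dbbad1a11$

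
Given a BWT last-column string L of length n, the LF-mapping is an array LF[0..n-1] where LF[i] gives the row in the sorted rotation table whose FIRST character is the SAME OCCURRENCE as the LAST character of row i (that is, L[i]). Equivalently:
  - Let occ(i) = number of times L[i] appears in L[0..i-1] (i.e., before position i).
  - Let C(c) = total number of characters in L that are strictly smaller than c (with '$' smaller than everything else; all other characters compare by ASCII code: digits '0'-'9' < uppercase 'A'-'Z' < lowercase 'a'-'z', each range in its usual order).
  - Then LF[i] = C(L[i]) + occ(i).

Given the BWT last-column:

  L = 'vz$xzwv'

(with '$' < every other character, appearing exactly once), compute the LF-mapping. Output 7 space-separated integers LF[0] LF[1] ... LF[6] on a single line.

Answer: 1 5 0 4 6 3 2

Derivation:
Char counts: '$':1, 'v':2, 'w':1, 'x':1, 'z':2
C (first-col start): C('$')=0, C('v')=1, C('w')=3, C('x')=4, C('z')=5
L[0]='v': occ=0, LF[0]=C('v')+0=1+0=1
L[1]='z': occ=0, LF[1]=C('z')+0=5+0=5
L[2]='$': occ=0, LF[2]=C('$')+0=0+0=0
L[3]='x': occ=0, LF[3]=C('x')+0=4+0=4
L[4]='z': occ=1, LF[4]=C('z')+1=5+1=6
L[5]='w': occ=0, LF[5]=C('w')+0=3+0=3
L[6]='v': occ=1, LF[6]=C('v')+1=1+1=2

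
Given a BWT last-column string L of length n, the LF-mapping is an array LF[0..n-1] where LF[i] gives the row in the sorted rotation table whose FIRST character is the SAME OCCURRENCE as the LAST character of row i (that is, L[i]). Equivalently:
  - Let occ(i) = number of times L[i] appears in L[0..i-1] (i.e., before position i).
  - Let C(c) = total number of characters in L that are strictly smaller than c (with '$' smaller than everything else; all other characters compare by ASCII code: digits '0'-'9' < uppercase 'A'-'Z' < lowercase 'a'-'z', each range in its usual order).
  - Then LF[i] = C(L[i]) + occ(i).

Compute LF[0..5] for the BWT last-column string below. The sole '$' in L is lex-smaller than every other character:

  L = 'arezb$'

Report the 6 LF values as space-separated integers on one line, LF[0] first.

Char counts: '$':1, 'a':1, 'b':1, 'e':1, 'r':1, 'z':1
C (first-col start): C('$')=0, C('a')=1, C('b')=2, C('e')=3, C('r')=4, C('z')=5
L[0]='a': occ=0, LF[0]=C('a')+0=1+0=1
L[1]='r': occ=0, LF[1]=C('r')+0=4+0=4
L[2]='e': occ=0, LF[2]=C('e')+0=3+0=3
L[3]='z': occ=0, LF[3]=C('z')+0=5+0=5
L[4]='b': occ=0, LF[4]=C('b')+0=2+0=2
L[5]='$': occ=0, LF[5]=C('$')+0=0+0=0

Answer: 1 4 3 5 2 0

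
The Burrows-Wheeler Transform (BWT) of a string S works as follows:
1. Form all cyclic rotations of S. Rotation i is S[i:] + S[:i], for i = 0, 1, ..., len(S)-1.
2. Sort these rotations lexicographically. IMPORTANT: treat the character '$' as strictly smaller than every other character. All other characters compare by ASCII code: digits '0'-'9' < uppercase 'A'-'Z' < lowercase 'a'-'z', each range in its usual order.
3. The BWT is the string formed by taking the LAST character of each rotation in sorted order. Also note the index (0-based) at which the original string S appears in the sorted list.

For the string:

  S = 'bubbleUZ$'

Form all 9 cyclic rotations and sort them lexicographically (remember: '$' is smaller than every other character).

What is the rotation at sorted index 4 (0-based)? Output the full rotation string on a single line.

Answer: bleUZ$bub

Derivation:
All 9 rotations (rotation i = S[i:]+S[:i]):
  rot[0] = bubbleUZ$
  rot[1] = ubbleUZ$b
  rot[2] = bbleUZ$bu
  rot[3] = bleUZ$bub
  rot[4] = leUZ$bubb
  rot[5] = eUZ$bubbl
  rot[6] = UZ$bubble
  rot[7] = Z$bubbleU
  rot[8] = $bubbleUZ
Sorted (with $ < everything):
  sorted[0] = $bubbleUZ
  sorted[1] = UZ$bubble
  sorted[2] = Z$bubbleU
  sorted[3] = bbleUZ$bu
  sorted[4] = bleUZ$bub
  sorted[5] = bubbleUZ$
  sorted[6] = eUZ$bubbl
  sorted[7] = leUZ$bubb
  sorted[8] = ubbleUZ$b
sorted[4] = bleUZ$bub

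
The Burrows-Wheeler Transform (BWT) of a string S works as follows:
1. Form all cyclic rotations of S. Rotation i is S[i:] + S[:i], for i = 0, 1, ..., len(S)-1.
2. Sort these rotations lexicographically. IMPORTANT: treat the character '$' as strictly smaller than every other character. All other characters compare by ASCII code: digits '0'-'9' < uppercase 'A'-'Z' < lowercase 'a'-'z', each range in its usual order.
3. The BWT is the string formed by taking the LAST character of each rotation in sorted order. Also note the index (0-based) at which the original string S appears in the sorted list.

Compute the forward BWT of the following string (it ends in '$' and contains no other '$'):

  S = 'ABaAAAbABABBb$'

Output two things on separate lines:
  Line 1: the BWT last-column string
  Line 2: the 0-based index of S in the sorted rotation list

All 14 rotations (rotation i = S[i:]+S[:i]):
  rot[0] = ABaAAAbABABBb$
  rot[1] = BaAAAbABABBb$A
  rot[2] = aAAAbABABBb$AB
  rot[3] = AAAbABABBb$ABa
  rot[4] = AAbABABBb$ABaA
  rot[5] = AbABABBb$ABaAA
  rot[6] = bABABBb$ABaAAA
  rot[7] = ABABBb$ABaAAAb
  rot[8] = BABBb$ABaAAAbA
  rot[9] = ABBb$ABaAAAbAB
  rot[10] = BBb$ABaAAAbABA
  rot[11] = Bb$ABaAAAbABAB
  rot[12] = b$ABaAAAbABABB
  rot[13] = $ABaAAAbABABBb
Sorted (with $ < everything):
  sorted[0] = $ABaAAAbABABBb  (last char: 'b')
  sorted[1] = AAAbABABBb$ABa  (last char: 'a')
  sorted[2] = AAbABABBb$ABaA  (last char: 'A')
  sorted[3] = ABABBb$ABaAAAb  (last char: 'b')
  sorted[4] = ABBb$ABaAAAbAB  (last char: 'B')
  sorted[5] = ABaAAAbABABBb$  (last char: '$')
  sorted[6] = AbABABBb$ABaAA  (last char: 'A')
  sorted[7] = BABBb$ABaAAAbA  (last char: 'A')
  sorted[8] = BBb$ABaAAAbABA  (last char: 'A')
  sorted[9] = BaAAAbABABBb$A  (last char: 'A')
  sorted[10] = Bb$ABaAAAbABAB  (last char: 'B')
  sorted[11] = aAAAbABABBb$AB  (last char: 'B')
  sorted[12] = b$ABaAAAbABABB  (last char: 'B')
  sorted[13] = bABABBb$ABaAAA  (last char: 'A')
Last column: baAbB$AAAABBBA
Original string S is at sorted index 5

Answer: baAbB$AAAABBBA
5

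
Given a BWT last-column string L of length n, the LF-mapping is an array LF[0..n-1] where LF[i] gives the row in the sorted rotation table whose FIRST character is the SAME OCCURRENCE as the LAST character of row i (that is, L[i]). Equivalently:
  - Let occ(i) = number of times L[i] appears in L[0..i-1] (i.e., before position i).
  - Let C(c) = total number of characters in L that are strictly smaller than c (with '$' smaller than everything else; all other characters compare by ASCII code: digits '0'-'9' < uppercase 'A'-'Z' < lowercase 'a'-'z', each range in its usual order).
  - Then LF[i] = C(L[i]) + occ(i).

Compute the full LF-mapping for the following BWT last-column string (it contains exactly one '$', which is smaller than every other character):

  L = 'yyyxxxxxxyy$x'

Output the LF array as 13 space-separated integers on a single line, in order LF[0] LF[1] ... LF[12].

Char counts: '$':1, 'x':7, 'y':5
C (first-col start): C('$')=0, C('x')=1, C('y')=8
L[0]='y': occ=0, LF[0]=C('y')+0=8+0=8
L[1]='y': occ=1, LF[1]=C('y')+1=8+1=9
L[2]='y': occ=2, LF[2]=C('y')+2=8+2=10
L[3]='x': occ=0, LF[3]=C('x')+0=1+0=1
L[4]='x': occ=1, LF[4]=C('x')+1=1+1=2
L[5]='x': occ=2, LF[5]=C('x')+2=1+2=3
L[6]='x': occ=3, LF[6]=C('x')+3=1+3=4
L[7]='x': occ=4, LF[7]=C('x')+4=1+4=5
L[8]='x': occ=5, LF[8]=C('x')+5=1+5=6
L[9]='y': occ=3, LF[9]=C('y')+3=8+3=11
L[10]='y': occ=4, LF[10]=C('y')+4=8+4=12
L[11]='$': occ=0, LF[11]=C('$')+0=0+0=0
L[12]='x': occ=6, LF[12]=C('x')+6=1+6=7

Answer: 8 9 10 1 2 3 4 5 6 11 12 0 7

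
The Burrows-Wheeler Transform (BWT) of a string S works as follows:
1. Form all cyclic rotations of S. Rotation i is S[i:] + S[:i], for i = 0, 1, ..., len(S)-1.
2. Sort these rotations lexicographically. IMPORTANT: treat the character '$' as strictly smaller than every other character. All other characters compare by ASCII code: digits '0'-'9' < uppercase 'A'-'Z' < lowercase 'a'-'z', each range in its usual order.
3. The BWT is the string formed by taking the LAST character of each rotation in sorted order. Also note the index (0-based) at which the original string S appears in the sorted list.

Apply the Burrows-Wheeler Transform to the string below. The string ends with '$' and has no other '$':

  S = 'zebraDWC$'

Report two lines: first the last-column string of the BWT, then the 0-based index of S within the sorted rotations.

Answer: CWaDrezb$
8

Derivation:
All 9 rotations (rotation i = S[i:]+S[:i]):
  rot[0] = zebraDWC$
  rot[1] = ebraDWC$z
  rot[2] = braDWC$ze
  rot[3] = raDWC$zeb
  rot[4] = aDWC$zebr
  rot[5] = DWC$zebra
  rot[6] = WC$zebraD
  rot[7] = C$zebraDW
  rot[8] = $zebraDWC
Sorted (with $ < everything):
  sorted[0] = $zebraDWC  (last char: 'C')
  sorted[1] = C$zebraDW  (last char: 'W')
  sorted[2] = DWC$zebra  (last char: 'a')
  sorted[3] = WC$zebraD  (last char: 'D')
  sorted[4] = aDWC$zebr  (last char: 'r')
  sorted[5] = braDWC$ze  (last char: 'e')
  sorted[6] = ebraDWC$z  (last char: 'z')
  sorted[7] = raDWC$zeb  (last char: 'b')
  sorted[8] = zebraDWC$  (last char: '$')
Last column: CWaDrezb$
Original string S is at sorted index 8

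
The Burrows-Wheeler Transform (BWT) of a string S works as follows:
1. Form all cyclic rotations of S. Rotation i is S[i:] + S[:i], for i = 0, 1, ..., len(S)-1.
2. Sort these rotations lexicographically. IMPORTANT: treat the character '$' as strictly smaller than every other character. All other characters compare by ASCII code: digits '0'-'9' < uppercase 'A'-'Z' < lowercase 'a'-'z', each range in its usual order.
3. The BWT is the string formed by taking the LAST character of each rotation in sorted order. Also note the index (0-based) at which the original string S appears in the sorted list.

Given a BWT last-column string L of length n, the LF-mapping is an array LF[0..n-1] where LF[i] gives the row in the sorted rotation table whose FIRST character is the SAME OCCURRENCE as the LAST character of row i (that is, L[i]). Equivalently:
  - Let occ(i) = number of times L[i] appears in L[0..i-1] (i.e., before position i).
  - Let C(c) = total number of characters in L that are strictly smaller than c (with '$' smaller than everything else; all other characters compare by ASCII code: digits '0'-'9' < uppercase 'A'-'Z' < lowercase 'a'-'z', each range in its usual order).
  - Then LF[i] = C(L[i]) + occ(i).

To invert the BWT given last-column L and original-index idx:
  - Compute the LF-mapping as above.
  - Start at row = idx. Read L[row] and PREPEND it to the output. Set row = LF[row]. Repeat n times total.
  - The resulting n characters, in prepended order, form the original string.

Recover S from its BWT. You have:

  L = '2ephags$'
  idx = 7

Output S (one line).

LF mapping: 1 3 6 5 2 4 7 0
Walk LF starting at row 7, prepending L[row]:
  step 1: row=7, L[7]='$', prepend. Next row=LF[7]=0
  step 2: row=0, L[0]='2', prepend. Next row=LF[0]=1
  step 3: row=1, L[1]='e', prepend. Next row=LF[1]=3
  step 4: row=3, L[3]='h', prepend. Next row=LF[3]=5
  step 5: row=5, L[5]='g', prepend. Next row=LF[5]=4
  step 6: row=4, L[4]='a', prepend. Next row=LF[4]=2
  step 7: row=2, L[2]='p', prepend. Next row=LF[2]=6
  step 8: row=6, L[6]='s', prepend. Next row=LF[6]=7
Reversed output: spaghe2$

Answer: spaghe2$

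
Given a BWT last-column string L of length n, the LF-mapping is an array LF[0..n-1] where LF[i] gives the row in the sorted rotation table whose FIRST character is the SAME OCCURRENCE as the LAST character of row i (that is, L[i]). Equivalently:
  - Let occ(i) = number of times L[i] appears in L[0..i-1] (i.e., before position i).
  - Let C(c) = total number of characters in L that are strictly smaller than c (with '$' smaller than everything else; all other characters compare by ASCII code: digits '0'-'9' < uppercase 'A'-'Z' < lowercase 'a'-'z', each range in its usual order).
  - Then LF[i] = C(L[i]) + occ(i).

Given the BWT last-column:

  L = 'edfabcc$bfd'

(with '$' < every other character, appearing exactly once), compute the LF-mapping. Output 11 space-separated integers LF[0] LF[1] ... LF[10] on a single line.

Char counts: '$':1, 'a':1, 'b':2, 'c':2, 'd':2, 'e':1, 'f':2
C (first-col start): C('$')=0, C('a')=1, C('b')=2, C('c')=4, C('d')=6, C('e')=8, C('f')=9
L[0]='e': occ=0, LF[0]=C('e')+0=8+0=8
L[1]='d': occ=0, LF[1]=C('d')+0=6+0=6
L[2]='f': occ=0, LF[2]=C('f')+0=9+0=9
L[3]='a': occ=0, LF[3]=C('a')+0=1+0=1
L[4]='b': occ=0, LF[4]=C('b')+0=2+0=2
L[5]='c': occ=0, LF[5]=C('c')+0=4+0=4
L[6]='c': occ=1, LF[6]=C('c')+1=4+1=5
L[7]='$': occ=0, LF[7]=C('$')+0=0+0=0
L[8]='b': occ=1, LF[8]=C('b')+1=2+1=3
L[9]='f': occ=1, LF[9]=C('f')+1=9+1=10
L[10]='d': occ=1, LF[10]=C('d')+1=6+1=7

Answer: 8 6 9 1 2 4 5 0 3 10 7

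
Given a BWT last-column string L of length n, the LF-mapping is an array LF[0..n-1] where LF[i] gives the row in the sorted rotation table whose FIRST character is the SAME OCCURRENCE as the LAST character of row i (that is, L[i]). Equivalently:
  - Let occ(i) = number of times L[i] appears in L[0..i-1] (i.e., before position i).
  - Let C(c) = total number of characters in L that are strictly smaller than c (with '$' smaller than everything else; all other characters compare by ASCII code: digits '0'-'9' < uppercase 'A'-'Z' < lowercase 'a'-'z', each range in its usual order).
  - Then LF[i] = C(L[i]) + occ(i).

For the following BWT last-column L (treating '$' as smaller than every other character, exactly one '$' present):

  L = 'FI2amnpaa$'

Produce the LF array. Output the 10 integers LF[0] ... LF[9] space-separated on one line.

Answer: 2 3 1 4 7 8 9 5 6 0

Derivation:
Char counts: '$':1, '2':1, 'F':1, 'I':1, 'a':3, 'm':1, 'n':1, 'p':1
C (first-col start): C('$')=0, C('2')=1, C('F')=2, C('I')=3, C('a')=4, C('m')=7, C('n')=8, C('p')=9
L[0]='F': occ=0, LF[0]=C('F')+0=2+0=2
L[1]='I': occ=0, LF[1]=C('I')+0=3+0=3
L[2]='2': occ=0, LF[2]=C('2')+0=1+0=1
L[3]='a': occ=0, LF[3]=C('a')+0=4+0=4
L[4]='m': occ=0, LF[4]=C('m')+0=7+0=7
L[5]='n': occ=0, LF[5]=C('n')+0=8+0=8
L[6]='p': occ=0, LF[6]=C('p')+0=9+0=9
L[7]='a': occ=1, LF[7]=C('a')+1=4+1=5
L[8]='a': occ=2, LF[8]=C('a')+2=4+2=6
L[9]='$': occ=0, LF[9]=C('$')+0=0+0=0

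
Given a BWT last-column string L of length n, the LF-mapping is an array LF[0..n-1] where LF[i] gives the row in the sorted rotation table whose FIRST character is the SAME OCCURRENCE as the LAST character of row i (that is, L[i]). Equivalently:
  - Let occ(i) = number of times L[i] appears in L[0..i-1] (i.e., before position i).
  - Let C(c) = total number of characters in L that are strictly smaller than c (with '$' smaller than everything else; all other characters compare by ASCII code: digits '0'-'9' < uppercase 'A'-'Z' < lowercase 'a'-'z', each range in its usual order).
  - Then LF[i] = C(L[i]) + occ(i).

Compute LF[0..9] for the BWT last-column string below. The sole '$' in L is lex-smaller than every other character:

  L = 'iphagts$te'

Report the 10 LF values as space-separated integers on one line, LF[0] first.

Answer: 5 6 4 1 3 8 7 0 9 2

Derivation:
Char counts: '$':1, 'a':1, 'e':1, 'g':1, 'h':1, 'i':1, 'p':1, 's':1, 't':2
C (first-col start): C('$')=0, C('a')=1, C('e')=2, C('g')=3, C('h')=4, C('i')=5, C('p')=6, C('s')=7, C('t')=8
L[0]='i': occ=0, LF[0]=C('i')+0=5+0=5
L[1]='p': occ=0, LF[1]=C('p')+0=6+0=6
L[2]='h': occ=0, LF[2]=C('h')+0=4+0=4
L[3]='a': occ=0, LF[3]=C('a')+0=1+0=1
L[4]='g': occ=0, LF[4]=C('g')+0=3+0=3
L[5]='t': occ=0, LF[5]=C('t')+0=8+0=8
L[6]='s': occ=0, LF[6]=C('s')+0=7+0=7
L[7]='$': occ=0, LF[7]=C('$')+0=0+0=0
L[8]='t': occ=1, LF[8]=C('t')+1=8+1=9
L[9]='e': occ=0, LF[9]=C('e')+0=2+0=2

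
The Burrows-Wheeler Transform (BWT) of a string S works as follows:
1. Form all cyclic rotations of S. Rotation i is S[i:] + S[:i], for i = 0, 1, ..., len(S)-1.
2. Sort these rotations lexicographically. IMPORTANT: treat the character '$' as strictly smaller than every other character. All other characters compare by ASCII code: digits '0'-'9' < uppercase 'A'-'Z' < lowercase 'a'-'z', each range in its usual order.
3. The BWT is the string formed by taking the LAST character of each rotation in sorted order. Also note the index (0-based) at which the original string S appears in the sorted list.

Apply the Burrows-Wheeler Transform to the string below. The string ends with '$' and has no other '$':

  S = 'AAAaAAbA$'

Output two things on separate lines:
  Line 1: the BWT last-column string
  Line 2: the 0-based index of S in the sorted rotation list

Answer: Ab$AaAAAA
2

Derivation:
All 9 rotations (rotation i = S[i:]+S[:i]):
  rot[0] = AAAaAAbA$
  rot[1] = AAaAAbA$A
  rot[2] = AaAAbA$AA
  rot[3] = aAAbA$AAA
  rot[4] = AAbA$AAAa
  rot[5] = AbA$AAAaA
  rot[6] = bA$AAAaAA
  rot[7] = A$AAAaAAb
  rot[8] = $AAAaAAbA
Sorted (with $ < everything):
  sorted[0] = $AAAaAAbA  (last char: 'A')
  sorted[1] = A$AAAaAAb  (last char: 'b')
  sorted[2] = AAAaAAbA$  (last char: '$')
  sorted[3] = AAaAAbA$A  (last char: 'A')
  sorted[4] = AAbA$AAAa  (last char: 'a')
  sorted[5] = AaAAbA$AA  (last char: 'A')
  sorted[6] = AbA$AAAaA  (last char: 'A')
  sorted[7] = aAAbA$AAA  (last char: 'A')
  sorted[8] = bA$AAAaAA  (last char: 'A')
Last column: Ab$AaAAAA
Original string S is at sorted index 2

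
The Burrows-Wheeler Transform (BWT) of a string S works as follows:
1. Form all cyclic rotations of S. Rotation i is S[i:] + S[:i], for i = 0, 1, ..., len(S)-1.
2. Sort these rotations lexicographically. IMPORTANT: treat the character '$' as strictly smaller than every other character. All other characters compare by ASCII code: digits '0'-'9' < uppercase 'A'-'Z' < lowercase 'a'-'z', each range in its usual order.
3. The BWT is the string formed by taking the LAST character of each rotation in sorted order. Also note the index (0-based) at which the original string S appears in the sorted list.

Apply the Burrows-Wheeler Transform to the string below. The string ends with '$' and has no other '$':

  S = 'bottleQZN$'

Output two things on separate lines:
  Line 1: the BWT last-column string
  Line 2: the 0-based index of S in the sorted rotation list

All 10 rotations (rotation i = S[i:]+S[:i]):
  rot[0] = bottleQZN$
  rot[1] = ottleQZN$b
  rot[2] = ttleQZN$bo
  rot[3] = tleQZN$bot
  rot[4] = leQZN$bott
  rot[5] = eQZN$bottl
  rot[6] = QZN$bottle
  rot[7] = ZN$bottleQ
  rot[8] = N$bottleQZ
  rot[9] = $bottleQZN
Sorted (with $ < everything):
  sorted[0] = $bottleQZN  (last char: 'N')
  sorted[1] = N$bottleQZ  (last char: 'Z')
  sorted[2] = QZN$bottle  (last char: 'e')
  sorted[3] = ZN$bottleQ  (last char: 'Q')
  sorted[4] = bottleQZN$  (last char: '$')
  sorted[5] = eQZN$bottl  (last char: 'l')
  sorted[6] = leQZN$bott  (last char: 't')
  sorted[7] = ottleQZN$b  (last char: 'b')
  sorted[8] = tleQZN$bot  (last char: 't')
  sorted[9] = ttleQZN$bo  (last char: 'o')
Last column: NZeQ$ltbto
Original string S is at sorted index 4

Answer: NZeQ$ltbto
4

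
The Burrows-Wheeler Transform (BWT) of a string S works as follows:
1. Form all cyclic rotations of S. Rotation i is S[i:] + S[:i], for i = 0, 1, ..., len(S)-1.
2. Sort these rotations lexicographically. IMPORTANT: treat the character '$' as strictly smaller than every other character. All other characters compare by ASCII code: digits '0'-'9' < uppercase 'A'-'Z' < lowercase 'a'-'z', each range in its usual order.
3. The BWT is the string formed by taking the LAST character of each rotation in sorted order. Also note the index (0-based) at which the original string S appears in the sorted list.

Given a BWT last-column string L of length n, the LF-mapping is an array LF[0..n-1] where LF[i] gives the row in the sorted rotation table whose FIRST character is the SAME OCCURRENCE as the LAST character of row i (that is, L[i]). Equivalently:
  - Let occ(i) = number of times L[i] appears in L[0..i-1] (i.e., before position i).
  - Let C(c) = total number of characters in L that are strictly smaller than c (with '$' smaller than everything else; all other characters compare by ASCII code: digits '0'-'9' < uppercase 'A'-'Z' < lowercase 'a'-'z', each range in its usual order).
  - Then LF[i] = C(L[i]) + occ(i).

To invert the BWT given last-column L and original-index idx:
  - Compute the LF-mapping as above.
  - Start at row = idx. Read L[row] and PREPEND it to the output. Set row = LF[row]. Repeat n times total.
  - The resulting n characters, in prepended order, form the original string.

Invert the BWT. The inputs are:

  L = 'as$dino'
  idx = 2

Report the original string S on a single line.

LF mapping: 1 6 0 2 3 4 5
Walk LF starting at row 2, prepending L[row]:
  step 1: row=2, L[2]='$', prepend. Next row=LF[2]=0
  step 2: row=0, L[0]='a', prepend. Next row=LF[0]=1
  step 3: row=1, L[1]='s', prepend. Next row=LF[1]=6
  step 4: row=6, L[6]='o', prepend. Next row=LF[6]=5
  step 5: row=5, L[5]='n', prepend. Next row=LF[5]=4
  step 6: row=4, L[4]='i', prepend. Next row=LF[4]=3
  step 7: row=3, L[3]='d', prepend. Next row=LF[3]=2
Reversed output: dinosa$

Answer: dinosa$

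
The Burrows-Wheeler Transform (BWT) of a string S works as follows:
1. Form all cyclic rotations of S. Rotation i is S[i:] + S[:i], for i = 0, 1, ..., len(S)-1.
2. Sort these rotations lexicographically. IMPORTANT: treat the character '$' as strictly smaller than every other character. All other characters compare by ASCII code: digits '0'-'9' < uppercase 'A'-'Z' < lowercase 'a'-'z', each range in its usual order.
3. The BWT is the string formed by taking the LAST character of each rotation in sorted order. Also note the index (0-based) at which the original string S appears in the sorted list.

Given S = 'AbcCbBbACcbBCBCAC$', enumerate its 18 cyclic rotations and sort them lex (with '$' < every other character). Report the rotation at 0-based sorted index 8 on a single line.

Answer: CAC$AbcCbBbACcbBCB

Derivation:
All 18 rotations (rotation i = S[i:]+S[:i]):
  rot[0] = AbcCbBbACcbBCBCAC$
  rot[1] = bcCbBbACcbBCBCAC$A
  rot[2] = cCbBbACcbBCBCAC$Ab
  rot[3] = CbBbACcbBCBCAC$Abc
  rot[4] = bBbACcbBCBCAC$AbcC
  rot[5] = BbACcbBCBCAC$AbcCb
  rot[6] = bACcbBCBCAC$AbcCbB
  rot[7] = ACcbBCBCAC$AbcCbBb
  rot[8] = CcbBCBCAC$AbcCbBbA
  rot[9] = cbBCBCAC$AbcCbBbAC
  rot[10] = bBCBCAC$AbcCbBbACc
  rot[11] = BCBCAC$AbcCbBbACcb
  rot[12] = CBCAC$AbcCbBbACcbB
  rot[13] = BCAC$AbcCbBbACcbBC
  rot[14] = CAC$AbcCbBbACcbBCB
  rot[15] = AC$AbcCbBbACcbBCBC
  rot[16] = C$AbcCbBbACcbBCBCA
  rot[17] = $AbcCbBbACcbBCBCAC
Sorted (with $ < everything):
  sorted[0] = $AbcCbBbACcbBCBCAC
  sorted[1] = AC$AbcCbBbACcbBCBC
  sorted[2] = ACcbBCBCAC$AbcCbBb
  sorted[3] = AbcCbBbACcbBCBCAC$
  sorted[4] = BCAC$AbcCbBbACcbBC
  sorted[5] = BCBCAC$AbcCbBbACcb
  sorted[6] = BbACcbBCBCAC$AbcCb
  sorted[7] = C$AbcCbBbACcbBCBCA
  sorted[8] = CAC$AbcCbBbACcbBCB
  sorted[9] = CBCAC$AbcCbBbACcbB
  sorted[10] = CbBbACcbBCBCAC$Abc
  sorted[11] = CcbBCBCAC$AbcCbBbA
  sorted[12] = bACcbBCBCAC$AbcCbB
  sorted[13] = bBCBCAC$AbcCbBbACc
  sorted[14] = bBbACcbBCBCAC$AbcC
  sorted[15] = bcCbBbACcbBCBCAC$A
  sorted[16] = cCbBbACcbBCBCAC$Ab
  sorted[17] = cbBCBCAC$AbcCbBbAC
sorted[8] = CAC$AbcCbBbACcbBCB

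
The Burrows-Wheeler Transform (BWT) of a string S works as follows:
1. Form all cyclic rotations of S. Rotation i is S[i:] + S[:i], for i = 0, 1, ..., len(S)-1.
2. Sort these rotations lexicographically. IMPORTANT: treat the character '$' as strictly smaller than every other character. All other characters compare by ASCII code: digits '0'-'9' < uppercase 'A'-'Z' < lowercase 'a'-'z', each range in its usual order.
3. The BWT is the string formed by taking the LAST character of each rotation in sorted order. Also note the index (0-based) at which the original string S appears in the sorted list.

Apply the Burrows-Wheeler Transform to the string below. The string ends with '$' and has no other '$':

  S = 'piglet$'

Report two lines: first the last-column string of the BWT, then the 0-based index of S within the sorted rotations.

Answer: tlipg$e
5

Derivation:
All 7 rotations (rotation i = S[i:]+S[:i]):
  rot[0] = piglet$
  rot[1] = iglet$p
  rot[2] = glet$pi
  rot[3] = let$pig
  rot[4] = et$pigl
  rot[5] = t$pigle
  rot[6] = $piglet
Sorted (with $ < everything):
  sorted[0] = $piglet  (last char: 't')
  sorted[1] = et$pigl  (last char: 'l')
  sorted[2] = glet$pi  (last char: 'i')
  sorted[3] = iglet$p  (last char: 'p')
  sorted[4] = let$pig  (last char: 'g')
  sorted[5] = piglet$  (last char: '$')
  sorted[6] = t$pigle  (last char: 'e')
Last column: tlipg$e
Original string S is at sorted index 5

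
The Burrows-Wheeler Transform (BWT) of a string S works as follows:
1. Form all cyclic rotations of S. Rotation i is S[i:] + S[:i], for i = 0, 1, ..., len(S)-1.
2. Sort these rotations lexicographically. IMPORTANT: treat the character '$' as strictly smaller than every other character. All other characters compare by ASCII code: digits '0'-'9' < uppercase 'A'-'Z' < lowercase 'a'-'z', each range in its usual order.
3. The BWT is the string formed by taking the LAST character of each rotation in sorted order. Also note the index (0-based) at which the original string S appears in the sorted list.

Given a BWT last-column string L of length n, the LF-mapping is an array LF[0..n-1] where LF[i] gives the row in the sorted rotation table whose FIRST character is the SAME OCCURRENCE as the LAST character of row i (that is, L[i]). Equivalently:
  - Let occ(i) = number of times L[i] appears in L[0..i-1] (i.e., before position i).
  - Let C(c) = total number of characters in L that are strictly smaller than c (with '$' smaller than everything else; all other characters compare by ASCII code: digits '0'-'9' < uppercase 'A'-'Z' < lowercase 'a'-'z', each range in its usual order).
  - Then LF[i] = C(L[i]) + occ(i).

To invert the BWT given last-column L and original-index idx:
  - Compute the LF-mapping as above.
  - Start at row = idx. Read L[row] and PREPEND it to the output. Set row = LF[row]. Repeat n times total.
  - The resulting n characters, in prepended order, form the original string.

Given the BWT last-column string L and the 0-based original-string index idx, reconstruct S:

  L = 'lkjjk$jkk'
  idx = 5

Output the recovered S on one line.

Answer: kkjjjkkl$

Derivation:
LF mapping: 8 4 1 2 5 0 3 6 7
Walk LF starting at row 5, prepending L[row]:
  step 1: row=5, L[5]='$', prepend. Next row=LF[5]=0
  step 2: row=0, L[0]='l', prepend. Next row=LF[0]=8
  step 3: row=8, L[8]='k', prepend. Next row=LF[8]=7
  step 4: row=7, L[7]='k', prepend. Next row=LF[7]=6
  step 5: row=6, L[6]='j', prepend. Next row=LF[6]=3
  step 6: row=3, L[3]='j', prepend. Next row=LF[3]=2
  step 7: row=2, L[2]='j', prepend. Next row=LF[2]=1
  step 8: row=1, L[1]='k', prepend. Next row=LF[1]=4
  step 9: row=4, L[4]='k', prepend. Next row=LF[4]=5
Reversed output: kkjjjkkl$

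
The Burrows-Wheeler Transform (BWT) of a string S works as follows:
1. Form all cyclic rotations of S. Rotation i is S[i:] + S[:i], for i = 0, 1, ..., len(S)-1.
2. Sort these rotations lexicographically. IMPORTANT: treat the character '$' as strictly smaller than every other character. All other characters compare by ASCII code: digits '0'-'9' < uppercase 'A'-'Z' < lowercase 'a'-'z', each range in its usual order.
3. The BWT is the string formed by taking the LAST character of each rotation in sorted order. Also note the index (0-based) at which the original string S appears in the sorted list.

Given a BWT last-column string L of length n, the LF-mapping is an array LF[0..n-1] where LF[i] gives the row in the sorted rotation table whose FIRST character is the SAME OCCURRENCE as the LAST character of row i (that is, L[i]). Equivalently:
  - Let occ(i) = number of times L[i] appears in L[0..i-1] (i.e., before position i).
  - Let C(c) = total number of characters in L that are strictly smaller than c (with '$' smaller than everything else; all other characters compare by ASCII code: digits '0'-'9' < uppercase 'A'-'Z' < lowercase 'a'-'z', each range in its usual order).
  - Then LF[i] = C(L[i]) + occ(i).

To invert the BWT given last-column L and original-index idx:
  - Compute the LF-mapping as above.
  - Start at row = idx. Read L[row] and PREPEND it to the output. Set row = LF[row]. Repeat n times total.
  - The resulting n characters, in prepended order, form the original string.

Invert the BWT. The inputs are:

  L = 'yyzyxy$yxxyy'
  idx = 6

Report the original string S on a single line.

LF mapping: 4 5 11 6 1 7 0 8 2 3 9 10
Walk LF starting at row 6, prepending L[row]:
  step 1: row=6, L[6]='$', prepend. Next row=LF[6]=0
  step 2: row=0, L[0]='y', prepend. Next row=LF[0]=4
  step 3: row=4, L[4]='x', prepend. Next row=LF[4]=1
  step 4: row=1, L[1]='y', prepend. Next row=LF[1]=5
  step 5: row=5, L[5]='y', prepend. Next row=LF[5]=7
  step 6: row=7, L[7]='y', prepend. Next row=LF[7]=8
  step 7: row=8, L[8]='x', prepend. Next row=LF[8]=2
  step 8: row=2, L[2]='z', prepend. Next row=LF[2]=11
  step 9: row=11, L[11]='y', prepend. Next row=LF[11]=10
  step 10: row=10, L[10]='y', prepend. Next row=LF[10]=9
  step 11: row=9, L[9]='x', prepend. Next row=LF[9]=3
  step 12: row=3, L[3]='y', prepend. Next row=LF[3]=6
Reversed output: yxyyzxyyyxy$

Answer: yxyyzxyyyxy$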